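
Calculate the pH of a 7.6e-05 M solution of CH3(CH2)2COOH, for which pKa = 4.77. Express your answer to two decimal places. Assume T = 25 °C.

CH3(CH2)2COOH ⇌ CH3(CH2)2COO- + H+
Ka = 10^(−4.77) = 1.70 × 10^-5
From the ICE table, Ka = x²/(7.6e-05 − x) = 1.70 × 10^-5.
Here C₀/Ka ≈ 4.47, so the small-x approximation fails. Use the quadratic:
x = (−Ka + √(Ka² + 4·Ka·C₀))/2 = 2.84 × 10^-5 M
pH = −log[H+] = −log(2.84 × 10^-5) = 4.55

pH = 4.55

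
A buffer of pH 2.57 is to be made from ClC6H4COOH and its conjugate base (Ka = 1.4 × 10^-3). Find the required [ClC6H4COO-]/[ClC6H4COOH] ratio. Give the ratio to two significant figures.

pKa = -log(1.4 × 10^-3) = 2.854
pH = pKa + log(r) ⇒ log(r) = 2.57 − 2.854 = -0.284
r = [ClC6H4COO-]/[ClC6H4COOH] = 10^(-0.284) = 0.52

ratio = 0.52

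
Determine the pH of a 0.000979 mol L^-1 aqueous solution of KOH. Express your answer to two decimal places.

KOH is a strong base; [OH-] = 0.000979 M.
pOH = -log(0.000979) = 3.01
pH = 14.00 - 3.01 = 10.99

pH = 10.99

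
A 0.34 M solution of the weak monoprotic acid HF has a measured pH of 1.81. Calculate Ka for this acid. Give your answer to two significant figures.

[H+] = 10^(-1.81) = 1.55 × 10^-2 M
At equilibrium [HA] = 0.34 − 1.55 × 10^-2 = 3.25 × 10^-1 M
Ka = [H+][A-]/[HA] = (1.55 × 10^-2)² / 3.25 × 10^-1 = 7.4 × 10^-4

Ka = 7.4 × 10^-4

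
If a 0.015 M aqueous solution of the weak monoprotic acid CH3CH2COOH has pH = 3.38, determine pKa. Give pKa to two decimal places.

pKa = 4.92

[H+] = 10^(-3.38) = 4.17 × 10^-4 M
At equilibrium [HA] = 0.015 − 4.17 × 10^-4 = 1.46 × 10^-2 M
Ka = [H+][A-]/[HA] = (4.17 × 10^-4)² / 1.46 × 10^-2 = 1.19 × 10^-5
pKa = -log(1.19 × 10^-5) = 4.92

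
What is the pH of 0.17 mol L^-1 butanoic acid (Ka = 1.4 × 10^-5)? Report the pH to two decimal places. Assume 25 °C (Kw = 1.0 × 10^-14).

CH3(CH2)2COOH ⇌ CH3(CH2)2COO- + H+
From the ICE table, Ka = [H+]²/(0.17 − [H+]) = 1.4 × 10^-5.
Neglecting [H+] in the denominator: [H+] = √(1.4 × 10^-5 × 0.17) = 1.54 × 10^-3 M
Check: 0.91% ionized — well under 5%, approximation valid.
pH = −log[H+] = −log(1.54 × 10^-3) = 2.81

pH = 2.81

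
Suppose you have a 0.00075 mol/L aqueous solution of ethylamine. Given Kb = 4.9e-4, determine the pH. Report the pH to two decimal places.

C2H5NH2 + H2O ⇌ C2H5NH3+ + OH-
From the ICE table, Kb = [OH-]²/(0.00075 − [OH-]) = 4.9 × 10^-4.
Here C₀/Kb ≈ 1.53, so the small-[OH-] approximation fails. Use the quadratic:
[OH-] = (−Kb + √(Kb² + 4·Kb·C₀))/2 = 4.09 × 10^-4 M
pOH = −log(4.09 × 10^-4) = 3.39; pH = 14.00 − 3.39 = 10.61

pH = 10.61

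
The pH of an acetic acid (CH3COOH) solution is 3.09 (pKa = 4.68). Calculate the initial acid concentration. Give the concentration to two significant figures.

C₀ = 3.2 × 10^-2 M

[H+] = 10^(-3.09) = 8.13 × 10^-4 M = x
Ka = 10^(−4.68) = 2.09 × 10^-5
Ka = x²/(C₀ − x) ⇒ C₀ = x + x²/Ka
C₀ = 8.13 × 10^-4 + (8.13 × 10^-4)²/(2.09 × 10^-5) = 3.24 × 10^-2 M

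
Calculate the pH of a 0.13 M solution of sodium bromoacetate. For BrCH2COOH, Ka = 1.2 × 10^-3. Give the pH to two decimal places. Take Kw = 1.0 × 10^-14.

pH = 8.02

BrCH2COO- is the conjugate base of the weak acid BrCH2COOH.
Kb = Kw/Ka = 1.0×10^-14 / 1.2 × 10^-3 = 8.33 × 10^-12
Kb = [OH-]²/(0.13 − [OH-]) = 8.33 × 10^-12
Neglecting [OH-] in the denominator: [OH-] = √(8.33 × 10^-12 × 0.13) = 1.04 × 10^-6 M
Check: 0.0008% ionized — well under 5%, approximation valid.
pOH = 5.98, so pH = 14.00 − pOH = 8.02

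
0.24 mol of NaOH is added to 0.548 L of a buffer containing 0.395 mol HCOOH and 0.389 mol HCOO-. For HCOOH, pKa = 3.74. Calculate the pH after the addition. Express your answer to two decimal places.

After neutralization: n(HCOOH) = 0.155 mol, n(HCOO-) = 0.629 mol.
Henderson–Hasselbalch with mole ratio 0.629/0.155: pH = 3.74 + (+0.608)

pH = 4.35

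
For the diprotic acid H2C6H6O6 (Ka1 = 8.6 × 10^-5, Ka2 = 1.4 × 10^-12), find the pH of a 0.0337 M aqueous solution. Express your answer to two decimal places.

pH = 2.78

Ka1 ≫ Ka2, so treat the first dissociation as the only significant source of H+.
Ka1 = x²/(0.0337 − x) = 8.6 × 10^-5
Solving the quadratic: x = (−Ka1 + √(Ka1² + 4·Ka1·C₀))/2 = 1.66 × 10^-3 M
pH = −log(1.66 × 10^-3) = 2.78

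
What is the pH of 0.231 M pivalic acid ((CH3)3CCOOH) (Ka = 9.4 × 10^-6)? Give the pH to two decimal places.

pH = 2.83

(CH3)3CCOOH ⇌ (CH3)3CCOO- + H+
Ka = [H+]²/(0.231 − [H+]) = 9.4 × 10^-6
Since Ka ≪ C₀, [H+] ≈ √(Ka·C₀) = 1.47 × 10^-3 M.
pH = −log(1.47 × 10^-3) = 2.83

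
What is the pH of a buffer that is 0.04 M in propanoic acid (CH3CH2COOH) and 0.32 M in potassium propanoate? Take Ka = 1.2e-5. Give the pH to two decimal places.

pKa = −log(1.2 × 10^-5) = 4.921
Using pH = pKa + log([base]/[acid]) with [base]/[acid] = 0.32/0.04:
pH = 4.921 + (+0.903) = 5.82

pH = 5.82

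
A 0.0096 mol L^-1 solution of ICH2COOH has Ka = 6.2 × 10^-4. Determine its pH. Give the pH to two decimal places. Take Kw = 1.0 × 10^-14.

pH = 2.67

ICH2COOH ⇌ ICH2COO- + H+
From the ICE table, Ka = [H+]²/(0.0096 − [H+]) = 6.2 × 10^-4.
[H+] is not negligible relative to C₀; solve [H+]² + 0.00062·[H+] − 5.95e-06 = 0.
[H+] = [−0.00062 + √(0.00062² + 2.38e-05)]/2 = 2.15 × 10^-3 M
pH = −log(2.15 × 10^-3) = 2.67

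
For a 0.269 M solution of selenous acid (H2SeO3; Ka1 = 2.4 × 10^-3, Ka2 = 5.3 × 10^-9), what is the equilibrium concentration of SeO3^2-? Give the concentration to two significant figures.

First ionization gives [H+] ≈ [HSeO3-] = 2.42 × 10^-2 M.
Second step: Ka2 = [H+][SeO3^2-]/[HSeO3-] ≈ [SeO3^2-] (since [H+] ≈ [HSeO3-]).
So [SeO3^2-] ≈ Ka2.

5.3 × 10^-9 M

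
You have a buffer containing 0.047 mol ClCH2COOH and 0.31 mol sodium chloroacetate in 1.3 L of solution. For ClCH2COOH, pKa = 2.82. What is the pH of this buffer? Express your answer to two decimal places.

Using pH = pKa + log([base]/[acid]) with [base]/[acid] = 0.31/0.047:
pH = 2.82 + (+0.819) = 3.64

pH = 3.64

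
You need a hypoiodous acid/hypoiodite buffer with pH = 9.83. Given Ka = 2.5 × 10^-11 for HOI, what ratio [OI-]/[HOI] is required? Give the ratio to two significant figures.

ratio = 0.17

pKa = -log(2.5 × 10^-11) = 10.602
pH = pKa + log(r) ⇒ log(r) = 9.83 − 10.602 = -0.772
r = [OI-]/[HOI] = 10^(-0.772) = 0.169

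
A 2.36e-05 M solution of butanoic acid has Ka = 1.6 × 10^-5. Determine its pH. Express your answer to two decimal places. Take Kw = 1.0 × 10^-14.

pH = 4.89

CH3(CH2)2COOH ⇌ CH3(CH2)2COO- + H+
Let x = [H+] at equilibrium. Ka = x²/(2.36e-05 − x).
The 5% rule fails; solving x² + Ka·x − Ka·C₀ = 0 exactly:
x = [−1.6e-05 + √(1.6e-05² + 1.51e-09)]/2 = 1.30 × 10^-5 M
pH = −log(1.30 × 10^-5) = 4.89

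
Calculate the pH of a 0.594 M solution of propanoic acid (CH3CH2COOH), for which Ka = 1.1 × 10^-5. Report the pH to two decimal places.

CH3CH2COOH ⇌ CH3CH2COO- + H+
Ka = [H+]²/(0.594 − [H+]) = 1.1 × 10^-5
Neglecting [H+] in the denominator: [H+] = √(1.1 × 10^-5 × 0.594) = 2.56 × 10^-3 M
pH = −log(2.56 × 10^-3) = 2.59

pH = 2.59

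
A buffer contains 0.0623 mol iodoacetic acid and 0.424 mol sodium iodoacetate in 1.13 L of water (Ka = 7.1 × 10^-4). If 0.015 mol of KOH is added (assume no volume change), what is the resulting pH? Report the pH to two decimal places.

pH = 4.12

After neutralization: n(ICH2COOH) = 0.0473 mol, n(ICH2COO-) = 0.439 mol.
pKa = −log(7.1 × 10^-4) = 3.149
pH = pKa + log(n_ICH2COO-/n_ICH2COOH) = 3.149 + log(0.439/0.0473) = 3.149 + (+0.968)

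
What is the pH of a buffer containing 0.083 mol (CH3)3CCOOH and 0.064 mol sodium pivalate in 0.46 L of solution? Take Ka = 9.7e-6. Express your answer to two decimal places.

pKa = −log(9.7 × 10^-6) = 5.013
Using pH = pKa + log([base]/[acid]) with [base]/[acid] = 0.064/0.083:
pH = 5.013 + (-0.113) = 4.90

pH = 4.90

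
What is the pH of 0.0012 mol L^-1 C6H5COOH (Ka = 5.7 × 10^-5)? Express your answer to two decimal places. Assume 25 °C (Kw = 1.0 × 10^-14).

pH = 3.63

C6H5COOH ⇌ C6H5COO- + H+
From the ICE table, Ka = [H+]²/(0.0012 − [H+]) = 5.7 × 10^-5.
[H+] is not negligible relative to C₀; solve [H+]² + 5.7e-05·[H+] − 6.84e-08 = 0.
[H+] = (−Ka + √(Ka² + 4·Ka·C₀))/2 = 2.35 × 10^-4 M
pH = −log(2.35 × 10^-4) = 3.63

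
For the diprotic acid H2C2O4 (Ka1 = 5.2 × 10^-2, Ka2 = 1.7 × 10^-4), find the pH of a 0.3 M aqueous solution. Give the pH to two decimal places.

Since Ka1 ≫ Ka2, the first ionization dominates [H+].
Ka1 = x²/(0.3 − x) = 5.2 × 10^-2
Solving the quadratic: x = (−Ka1 + √(Ka1² + 4·Ka1·C₀))/2 = 1.02 × 10^-1 M
pH = −log(1.02 × 10^-1) = 0.99

pH = 0.99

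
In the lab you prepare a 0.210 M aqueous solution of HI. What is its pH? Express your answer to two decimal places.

pH = 0.68

HI is a strong acid and dissociates completely, so [H+] = 0.210 M.
pH = -log(0.21) = 0.68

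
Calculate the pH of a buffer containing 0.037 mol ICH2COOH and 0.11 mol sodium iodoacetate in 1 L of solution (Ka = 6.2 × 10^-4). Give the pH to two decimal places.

pKa = −log(6.2 × 10^-4) = 3.208
Using pH = pKa + log([base]/[acid]) with [base]/[acid] = 0.11/0.037:
pH = 3.208 + (+0.473) = 3.68

pH = 3.68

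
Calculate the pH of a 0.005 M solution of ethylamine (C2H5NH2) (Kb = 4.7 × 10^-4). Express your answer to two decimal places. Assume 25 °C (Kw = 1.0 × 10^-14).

pH = 11.12

C2H5NH2 + H2O ⇌ C2H5NH3+ + OH-
Kb = x²/(0.005 − x) = 4.7 × 10^-4
x is not negligible relative to C₀; solve x² + 0.00047·x − 2.35e-06 = 0.
x = (−Kb + √(Kb² + 4·Kb·C₀))/2 = 1.32 × 10^-3 M
pOH = 2.88, so pH = 14.00 − pOH = 11.12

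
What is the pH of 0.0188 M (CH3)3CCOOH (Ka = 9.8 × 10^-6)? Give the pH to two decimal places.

pH = 3.37

(CH3)3CCOOH ⇌ (CH3)3CCOO- + H+
From the ICE table, Ka = x²/(0.0188 − x) = 9.8 × 10^-6.
Neglecting x in the denominator: x = √(9.8 × 10^-6 × 0.0188) = 4.29 × 10^-4 M
Check: 2.3% ionized — well under 5%, approximation valid.
pH = −log(4.29 × 10^-4) = 3.37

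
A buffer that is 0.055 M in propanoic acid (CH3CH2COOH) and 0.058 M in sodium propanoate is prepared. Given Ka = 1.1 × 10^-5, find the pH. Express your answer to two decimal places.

pH = 4.98

pKa = −log(1.1 × 10^-5) = 4.959
Henderson–Hasselbalch: pH = pKa + log([CH3CH2COO-]/[CH3CH2COOH]) = 4.959 + log(0.058/0.055)
pH = 4.959 + (+0.023) = 4.98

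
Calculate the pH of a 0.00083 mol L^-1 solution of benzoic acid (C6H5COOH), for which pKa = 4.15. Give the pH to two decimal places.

C6H5COOH ⇌ C6H5COO- + H+
Ka = 10^(−4.15) = 7.08 × 10^-5
Ka = x²/(0.00083 − x) = 7.08 × 10^-5
Here C₀/Ka ≈ 11.7, so the small-x approximation fails. Use the quadratic:
x = (−Ka + √(Ka² + 4·Ka·C₀))/2 = 2.10 × 10^-4 M
pH = −log(2.10 × 10^-4) = 3.68

pH = 3.68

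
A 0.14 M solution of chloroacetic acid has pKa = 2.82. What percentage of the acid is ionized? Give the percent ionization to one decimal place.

ClCH2COOH ⇌ ClCH2COO- + H+; let x = [H+] at equilibrium.
Ka = 10^(−2.82) = 1.51 × 10^-3
Solve x² + 0.00151x − 0.000211 = 0 → x = 1.38 × 10^-2 M
Fraction ionized = 1.38 × 10^-2 / 0.14 = 0.0986 → 9.9%

9.9%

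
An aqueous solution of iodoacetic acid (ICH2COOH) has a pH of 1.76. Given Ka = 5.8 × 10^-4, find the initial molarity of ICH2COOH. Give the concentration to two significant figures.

[H+] = 10^(-1.76) = 1.74 × 10^-2 M = x
Ka = x²/(C₀ − x) ⇒ C₀ = x + x²/Ka
C₀ = 1.74 × 10^-2 + (1.74 × 10^-2)²/(5.8 × 10^-4) = 5.39 × 10^-1 M

C₀ = 5.4 × 10^-1 M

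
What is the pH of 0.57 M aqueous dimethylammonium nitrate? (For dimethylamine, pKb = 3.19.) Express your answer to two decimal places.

pH = 5.53

(CH3)2NH2+ is the conjugate acid of the weak base (CH3)2NH.
Kb = 10^(−3.19) = 6.46 × 10^-4
Ka = Kw/Kb = 1.0×10^-14 / 6.46 × 10^-4 = 1.55 × 10^-11
Let x = [H+] at equilibrium. Ka = x²/(0.57 − x).
Since Ka ≪ C₀, x ≈ √(Ka·C₀) = 2.97 × 10^-6 M.
Check: 0.00052% ionized — well under 5%, approximation valid.
pH = −log[H+] = −log(2.97 × 10^-6) = 5.53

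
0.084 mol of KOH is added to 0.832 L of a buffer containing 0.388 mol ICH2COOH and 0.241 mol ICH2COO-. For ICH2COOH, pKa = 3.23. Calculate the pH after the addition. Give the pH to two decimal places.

pH = 3.26

OH- converts ICH2COOH to ICH2COO-: ICH2COOH → 0.304 mol, ICH2COO- → 0.325 mol.
pH = pKa + log([A⁻]/[HA]) = 3.23 + log(0.325/0.304) = 3.23 +0.029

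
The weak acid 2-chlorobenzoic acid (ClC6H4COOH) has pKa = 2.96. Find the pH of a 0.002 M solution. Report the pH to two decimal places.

ClC6H4COOH ⇌ ClC6H4COO- + H+
Ka = 10^(−2.96) = 1.10 × 10^-3
Let x = [H+] at equilibrium. Ka = x²/(0.002 − x).
x is not negligible relative to C₀; solve x² + 0.0011·x − 2.2e-06 = 0.
x = (−Ka + √(Ka² + 4·Ka·C₀))/2 = 1.03 × 10^-3 M
pH = −log(1.03 × 10^-3) = 2.99

pH = 2.99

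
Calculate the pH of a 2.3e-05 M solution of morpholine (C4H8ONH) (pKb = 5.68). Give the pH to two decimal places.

C4H8ONH + H2O ⇌ C4H8ONH2+ + OH-
Kb = 10^(−5.68) = 2.09 × 10^-6
Kb = [OH-]²/(2.3e-05 − [OH-]) = 2.09 × 10^-6
The 5% rule fails; solving [OH-]² + Kb·[OH-] − Kb·C₀ = 0 exactly:
[OH-] = (−Kb + √(Kb² + 4·Kb·C₀))/2 = 5.97 × 10^-6 M
pOH = 5.22, so pH = 14.00 − pOH = 8.78

pH = 8.78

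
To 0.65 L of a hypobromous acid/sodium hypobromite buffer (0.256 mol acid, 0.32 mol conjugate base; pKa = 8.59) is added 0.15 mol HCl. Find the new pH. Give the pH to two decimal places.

Added H+ converts OBr- to HOBr: HOBr → 0.406 mol, OBr- → 0.17 mol.
pH = pKa + log([A⁻]/[HA]) = 8.59 + log(0.17/0.406) = 8.59 -0.378

pH = 8.21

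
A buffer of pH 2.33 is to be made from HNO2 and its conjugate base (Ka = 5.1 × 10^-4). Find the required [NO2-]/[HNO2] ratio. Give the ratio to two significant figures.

ratio = 0.11

pKa = -log(5.1 × 10^-4) = 3.292
pH = pKa + log(r) ⇒ log(r) = 2.33 − 3.292 = -0.962
r = [NO2-]/[HNO2] = 10^(-0.962) = 0.109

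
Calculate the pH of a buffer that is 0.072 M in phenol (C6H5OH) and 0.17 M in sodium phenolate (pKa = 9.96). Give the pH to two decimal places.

Henderson–Hasselbalch: pH = pKa + log([C6H5O-]/[C6H5OH]) = 9.96 + log(0.17/0.072)
pH = 9.96 + (+0.373) = 10.33

pH = 10.33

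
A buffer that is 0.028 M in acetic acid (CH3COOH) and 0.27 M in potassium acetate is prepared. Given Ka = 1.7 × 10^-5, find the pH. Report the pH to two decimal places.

pKa = −log(1.7 × 10^-5) = 4.770
Using pH = pKa + log([base]/[acid]) with [base]/[acid] = 0.27/0.028:
pH = 4.770 + (+0.984) = 5.75

pH = 5.75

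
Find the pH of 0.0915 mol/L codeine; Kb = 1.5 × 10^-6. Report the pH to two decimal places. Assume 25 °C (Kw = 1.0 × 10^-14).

pH = 10.57

C18H21NO3 + H2O ⇌ C18H22NO3+ + OH-
From the ICE table, Kb = [OH-]²/(0.0915 − [OH-]) = 1.5 × 10^-6.
Neglecting [OH-] in the denominator: [OH-] = √(1.5 × 10^-6 × 0.0915) = 3.70 × 10^-4 M
pOH = −log(3.70 × 10^-4) = 3.43; pH = 14.00 − 3.43 = 10.57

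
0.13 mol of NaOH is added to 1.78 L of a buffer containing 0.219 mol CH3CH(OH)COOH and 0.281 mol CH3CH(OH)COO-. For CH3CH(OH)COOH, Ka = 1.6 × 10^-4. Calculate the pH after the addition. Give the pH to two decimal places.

After neutralization: n(CH3CH(OH)COOH) = 0.089 mol, n(CH3CH(OH)COO-) = 0.411 mol.
pKa = −log(1.6 × 10^-4) = 3.796
Henderson–Hasselbalch with mole ratio 0.411/0.089: pH = 3.796 + (+0.664)

pH = 4.46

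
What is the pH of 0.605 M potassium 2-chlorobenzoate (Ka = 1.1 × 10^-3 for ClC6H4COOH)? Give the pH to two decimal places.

ClC6H4COO- is the conjugate base of the weak acid ClC6H4COOH.
Kb = Kw/Ka = 1.0×10^-14 / 1.1 × 10^-3 = 9.09 × 10^-12
From the ICE table, Kb = x²/(0.605 − x) = 9.09 × 10^-12.
Since Kb ≪ C₀, x ≈ √(Kb·C₀) = 2.35 × 10^-6 M.
(x/C₀ = 0.00039% < 5%, so the approximation holds.)
pOH = 5.63, so pH = 14.00 − pOH = 8.37

pH = 8.37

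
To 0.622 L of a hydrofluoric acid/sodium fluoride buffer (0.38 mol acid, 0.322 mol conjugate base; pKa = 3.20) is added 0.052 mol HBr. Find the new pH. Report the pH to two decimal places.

Added H+ converts F- to HF: HF → 0.432 mol, F- → 0.27 mol.
pH = pKa + log([A⁻]/[HA]) = 3.20 + log(0.27/0.432) = 3.20 -0.204

pH = 3.00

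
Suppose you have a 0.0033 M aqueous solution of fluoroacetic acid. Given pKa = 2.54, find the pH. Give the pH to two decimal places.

FCH2COOH ⇌ FCH2COO- + H+
Ka = 10^(−2.54) = 2.88 × 10^-3
Ka = [H+]²/(0.0033 − [H+]) = 2.88 × 10^-3
Here C₀/Ka ≈ 1.15, so the small-[H+] approximation fails. Use the quadratic:
[H+] = (−Ka + √(Ka² + 4·Ka·C₀))/2 = 1.96 × 10^-3 M
pH = −log(1.96 × 10^-3) = 2.71

pH = 2.71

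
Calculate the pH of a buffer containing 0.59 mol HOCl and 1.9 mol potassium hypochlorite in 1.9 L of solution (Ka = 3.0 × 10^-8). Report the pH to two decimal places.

pH = 8.03

pKa = −log(3.0 × 10^-8) = 7.523
pH = pKa + log([A⁻]/[HA]) = 7.523 + log(1.9/0.59)
pH = 7.523 + (+0.508) = 8.03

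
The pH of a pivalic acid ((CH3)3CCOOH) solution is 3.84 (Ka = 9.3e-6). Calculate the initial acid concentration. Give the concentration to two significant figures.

[H+] = 10^(-3.84) = 1.45 × 10^-4 M = x
Ka = x²/(C₀ − x) ⇒ C₀ = x + x²/Ka
C₀ = 1.45 × 10^-4 + (1.45 × 10^-4)²/(9.3 × 10^-6) = 2.41 × 10^-3 M

C₀ = 2.4 × 10^-3 M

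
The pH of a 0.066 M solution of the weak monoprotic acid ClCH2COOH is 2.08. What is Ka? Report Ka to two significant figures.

Ka = 1.2 × 10^-3

[H+] = 10^(-2.08) = 8.32 × 10^-3 M
At equilibrium [HA] = 0.066 − 8.32 × 10^-3 = 5.77 × 10^-2 M
Ka = [H+][A-]/[HA] = (8.32 × 10^-3)² / 5.77 × 10^-2 = 1.2 × 10^-3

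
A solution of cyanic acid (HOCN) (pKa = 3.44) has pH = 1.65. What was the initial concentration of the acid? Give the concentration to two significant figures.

C₀ = 1.4 M

[H+] = 10^(-1.65) = 2.24 × 10^-2 M = x
Ka = 10^(−3.44) = 3.63 × 10^-4
Ka = x²/(C₀ − x) ⇒ C₀ = x + x²/Ka
C₀ = 2.24 × 10^-2 + (2.24 × 10^-2)²/(3.63 × 10^-4) = 1.40 M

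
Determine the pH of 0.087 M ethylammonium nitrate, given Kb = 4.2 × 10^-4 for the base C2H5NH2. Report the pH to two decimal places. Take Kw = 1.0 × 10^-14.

C2H5NH3+ is the conjugate acid of the weak base C2H5NH2.
Ka = Kw/Kb = 1.0×10^-14 / 4.2 × 10^-4 = 2.38 × 10^-11
From the ICE table, Ka = x²/(0.087 − x) = 2.38 × 10^-11.
Neglecting x in the denominator: x = √(2.38 × 10^-11 × 0.087) = 1.44 × 10^-6 M
(x/C₀ = 0.0017% < 5%, so the approximation holds.)
pH = −log[H+] = −log(1.44 × 10^-6) = 5.84

pH = 5.84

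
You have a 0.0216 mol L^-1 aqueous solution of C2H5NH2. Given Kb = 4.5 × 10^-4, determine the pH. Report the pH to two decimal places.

C2H5NH2 + H2O ⇌ C2H5NH3+ + OH-
Kb = x²/(0.0216 − x) = 4.5 × 10^-4
x is not negligible relative to C₀; solve x² + 0.00045·x − 9.72e-06 = 0.
x = (−Kb + √(Kb² + 4·Kb·C₀))/2 = 2.90 × 10^-3 M
pOH = −log(2.90 × 10^-3) = 2.54; pH = 14.00 − 2.54 = 11.46

pH = 11.46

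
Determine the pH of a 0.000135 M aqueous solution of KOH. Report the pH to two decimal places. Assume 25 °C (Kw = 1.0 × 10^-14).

pH = 10.13

KOH is a strong base; [OH-] = 0.000135 M.
pOH = -log(0.000135) = 3.87
pH = 14.00 - 3.87 = 10.13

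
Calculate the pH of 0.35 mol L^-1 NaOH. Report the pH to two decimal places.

pH = 13.54

NaOH is a strong base; [OH-] = 0.35 M.
pOH = -log(0.35) = 0.46
pH = 14.00 - 0.46 = 13.54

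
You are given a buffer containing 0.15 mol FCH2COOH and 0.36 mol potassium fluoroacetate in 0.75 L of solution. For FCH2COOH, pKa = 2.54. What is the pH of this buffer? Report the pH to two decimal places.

pH = 2.92

Using pH = pKa + log([base]/[acid]) with [base]/[acid] = 0.36/0.15:
pH = 2.54 + (+0.380) = 2.92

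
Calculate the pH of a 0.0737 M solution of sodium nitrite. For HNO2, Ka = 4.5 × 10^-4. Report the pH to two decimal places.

NO2- is the conjugate base of the weak acid HNO2.
Kb = Kw/Ka = 1.0×10^-14 / 4.5 × 10^-4 = 2.22 × 10^-11
From the ICE table, Kb = [OH-]²/(0.0737 − [OH-]) = 2.22 × 10^-11.
Neglecting [OH-] in the denominator: [OH-] = √(2.22 × 10^-11 × 0.0737) = 1.28 × 10^-6 M
Check: 0.0017% ionized — well under 5%, approximation valid.
pOH = 5.89, so pH = 14.00 − pOH = 8.11

pH = 8.11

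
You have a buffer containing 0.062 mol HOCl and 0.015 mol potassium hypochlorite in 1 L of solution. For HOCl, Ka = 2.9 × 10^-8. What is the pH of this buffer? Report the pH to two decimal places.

pKa = −log(2.9 × 10^-8) = 7.538
Henderson–Hasselbalch: pH = pKa + log([OCl-]/[HOCl]) = 7.538 + log(0.015/0.062)
pH = 7.538 + (-0.616) = 6.92

pH = 6.92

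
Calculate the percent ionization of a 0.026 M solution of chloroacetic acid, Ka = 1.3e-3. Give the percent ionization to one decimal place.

20.0%

ClCH2COOH ⇌ ClCH2COO- + H+; let x = [H+] at equilibrium.
Ka = x²/(C₀ − x); solving the quadratic gives x = 5.20 × 10^-3 M.
Fraction ionized = 5.20 × 10^-3 / 0.026 = 0.2000 → 20.0%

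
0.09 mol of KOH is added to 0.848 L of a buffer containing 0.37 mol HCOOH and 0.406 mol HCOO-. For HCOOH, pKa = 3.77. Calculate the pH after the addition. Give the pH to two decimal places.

After neutralization: n(HCOOH) = 0.28 mol, n(HCOO-) = 0.496 mol.
Henderson–Hasselbalch with mole ratio 0.496/0.28: pH = 3.77 + (+0.248)

pH = 4.02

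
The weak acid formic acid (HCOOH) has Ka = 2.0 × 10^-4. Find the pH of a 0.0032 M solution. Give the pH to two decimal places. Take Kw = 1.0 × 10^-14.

HCOOH ⇌ HCOO- + H+
Let x = [H+] at equilibrium. Ka = x²/(0.0032 − x).
Here C₀/Ka ≈ 16, so the small-x approximation fails. Use the quadratic:
x = (−Ka + √(Ka² + 4·Ka·C₀))/2 = 7.06 × 10^-4 M
pH = −log(7.06 × 10^-4) = 3.15

pH = 3.15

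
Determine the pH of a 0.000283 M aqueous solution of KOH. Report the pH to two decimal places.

KOH is a strong base; [OH-] = 0.000283 M.
pOH = -log(0.000283) = 3.55
pH = 14.00 - 3.55 = 10.45

pH = 10.45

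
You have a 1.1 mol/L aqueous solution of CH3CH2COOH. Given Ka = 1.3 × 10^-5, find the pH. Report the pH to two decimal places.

CH3CH2COOH ⇌ CH3CH2COO- + H+
Ka = x²/(1.1 − x) = 1.3 × 10^-5
Since Ka ≪ C₀, x ≈ √(Ka·C₀) = 3.78 × 10^-3 M.
(x/C₀ = 0.34% < 5%, so the approximation holds.)
pH = −log[H+] = −log(3.78 × 10^-3) = 2.42

pH = 2.42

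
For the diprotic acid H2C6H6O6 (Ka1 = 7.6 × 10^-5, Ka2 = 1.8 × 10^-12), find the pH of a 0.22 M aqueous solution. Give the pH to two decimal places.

pH = 2.39

Ka1 ≫ Ka2, so treat the first dissociation as the only significant source of H+.
Ka1 = x²/(0.22 − x) = 7.6 × 10^-5
x ≈ √(7.6 × 10^-5 × 0.22) = 4.09 × 10^-3 M
pH = −log(4.09 × 10^-3) = 2.39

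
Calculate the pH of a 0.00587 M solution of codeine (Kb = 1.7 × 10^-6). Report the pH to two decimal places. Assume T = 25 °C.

C18H21NO3 + H2O ⇌ C18H22NO3+ + OH-
Let x = [OH-] at equilibrium. Kb = x²/(0.00587 − x).
Neglecting x in the denominator: x = √(1.7 × 10^-6 × 0.00587) = 9.99 × 10^-5 M
pOH = −log(9.99 × 10^-5) = 4.00; pH = 14.00 − 4.00 = 10.00

pH = 10.00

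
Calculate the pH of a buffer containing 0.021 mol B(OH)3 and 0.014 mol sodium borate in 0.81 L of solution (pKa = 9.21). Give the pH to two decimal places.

pH = 9.03

Using pH = pKa + log([base]/[acid]) with [base]/[acid] = 0.014/0.021:
pH = 9.21 + (-0.176) = 9.03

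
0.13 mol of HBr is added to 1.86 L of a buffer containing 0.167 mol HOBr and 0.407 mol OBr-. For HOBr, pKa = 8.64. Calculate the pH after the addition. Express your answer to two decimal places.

pH = 8.61

After neutralization: n(HOBr) = 0.297 mol, n(OBr-) = 0.277 mol.
pH = pKa + log([A⁻]/[HA]) = 8.64 + log(0.277/0.297) = 8.64 -0.030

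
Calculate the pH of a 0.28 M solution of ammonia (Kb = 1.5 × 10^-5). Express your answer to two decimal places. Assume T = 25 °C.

pH = 11.31

NH3 + H2O ⇌ NH4+ + OH-
Kb = x²/(0.28 − x) = 1.5 × 10^-5
Neglecting x in the denominator: x = √(1.5 × 10^-5 × 0.28) = 2.05 × 10^-3 M
Check: 0.73% ionized — well under 5%, approximation valid.
pOH = −log(2.05 × 10^-3) = 2.69; pH = 14.00 − 2.69 = 11.31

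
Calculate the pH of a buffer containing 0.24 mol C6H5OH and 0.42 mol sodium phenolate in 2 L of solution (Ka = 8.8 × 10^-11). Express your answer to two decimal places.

pH = 10.30

pKa = −log(8.8 × 10^-11) = 10.056
pH = pKa + log([A⁻]/[HA]) = 10.056 + log(0.42/0.24)
pH = 10.056 + (+0.243) = 10.30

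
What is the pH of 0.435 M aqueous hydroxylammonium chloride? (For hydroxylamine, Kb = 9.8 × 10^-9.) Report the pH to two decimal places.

NH3OH+ is the conjugate acid of the weak base NH2OH.
Ka = Kw/Kb = 1.0×10^-14 / 9.8 × 10^-9 = 1.02 × 10^-6
Let x = [H+] at equilibrium. Ka = x²/(0.435 − x).
Since Ka ≪ C₀, x ≈ √(Ka·C₀) = 6.66 × 10^-4 M.
pH = −log[H+] = −log(6.66 × 10^-4) = 3.18

pH = 3.18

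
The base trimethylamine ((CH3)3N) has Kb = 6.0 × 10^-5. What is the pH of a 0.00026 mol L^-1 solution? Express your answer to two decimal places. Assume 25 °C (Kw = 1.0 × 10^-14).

pH = 9.99

(CH3)3N + H2O ⇌ (CH3)3NH+ + OH-
From the ICE table, Kb = x²/(0.00026 − x) = 6.0 × 10^-5.
x is not negligible relative to C₀; solve x² + 6e-05·x − 1.56e-08 = 0.
x = (−Kb + √(Kb² + 4·Kb·C₀))/2 = 9.85 × 10^-5 M
pOH = 4.01, so pH = 14.00 − pOH = 9.99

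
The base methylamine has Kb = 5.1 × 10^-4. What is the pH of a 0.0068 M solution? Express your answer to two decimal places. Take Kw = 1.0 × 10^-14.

CH3NH2 + H2O ⇌ CH3NH3+ + OH-
From the ICE table, Kb = x²/(0.0068 − x) = 5.1 × 10^-4.
Here C₀/Kb ≈ 13.3, so the small-x approximation fails. Use the quadratic:
x = (−Kb + √(Kb² + 4·Kb·C₀))/2 = 1.62 × 10^-3 M
pOH = 2.79, so pH = 14.00 − pOH = 11.21

pH = 11.21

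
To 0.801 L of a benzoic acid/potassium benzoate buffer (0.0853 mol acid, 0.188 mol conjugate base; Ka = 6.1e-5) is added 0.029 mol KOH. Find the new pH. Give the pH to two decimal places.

After neutralization: n(C6H5COOH) = 0.0563 mol, n(C6H5COO-) = 0.217 mol.
pKa = −log(6.1 × 10^-5) = 4.215
Henderson–Hasselbalch with mole ratio 0.217/0.0563: pH = 4.215 + (+0.586)

pH = 4.80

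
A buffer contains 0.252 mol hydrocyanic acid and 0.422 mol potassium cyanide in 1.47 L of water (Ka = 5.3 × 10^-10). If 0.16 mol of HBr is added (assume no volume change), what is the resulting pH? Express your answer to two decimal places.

After neutralization: n(HCN) = 0.412 mol, n(CN-) = 0.262 mol.
pKa = −log(5.3 × 10^-10) = 9.276
Henderson–Hasselbalch with mole ratio 0.262/0.412: pH = 9.276 + (-0.197)

pH = 9.08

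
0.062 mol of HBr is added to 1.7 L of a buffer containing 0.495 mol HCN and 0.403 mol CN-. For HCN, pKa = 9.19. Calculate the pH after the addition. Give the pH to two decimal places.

pH = 8.98

Added H+ converts CN- to HCN: HCN → 0.557 mol, CN- → 0.341 mol.
Henderson–Hasselbalch with mole ratio 0.341/0.557: pH = 9.19 + (-0.213)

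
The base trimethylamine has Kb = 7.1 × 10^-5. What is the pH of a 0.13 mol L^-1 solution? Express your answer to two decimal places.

(CH3)3N + H2O ⇌ (CH3)3NH+ + OH-
Kb = x²/(0.13 − x) = 7.1 × 10^-5
Since Kb ≪ C₀, x ≈ √(Kb·C₀) = 3.04 × 10^-3 M.
pOH = −log(3.04 × 10^-3) = 2.52; pH = 14.00 − 2.52 = 11.48

pH = 11.48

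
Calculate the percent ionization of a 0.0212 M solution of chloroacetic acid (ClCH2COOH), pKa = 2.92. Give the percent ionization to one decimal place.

21.1%

ClCH2COOH ⇌ ClCH2COO- + H+; let x = [H+] at equilibrium.
Ka = 10^(−2.92) = 1.20 × 10^-3
Ka = x²/(C₀ − x); solving the quadratic gives x = 4.48 × 10^-3 M.
Fraction ionized = 4.48 × 10^-3 / 0.0212 = 0.2113 → 21.1%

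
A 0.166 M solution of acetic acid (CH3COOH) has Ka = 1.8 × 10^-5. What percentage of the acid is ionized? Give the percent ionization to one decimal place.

CH3COOH ⇌ CH3COO- + H+; let x = [H+] at equilibrium.
x ≈ √(Ka·C₀) = √(1.8 × 10^-5 × 0.166) = 1.73 × 10^-3 M
% ionization = x/C₀ × 100% = 1.73 × 10^-3/0.166 × 100% = 1.0%

1.0%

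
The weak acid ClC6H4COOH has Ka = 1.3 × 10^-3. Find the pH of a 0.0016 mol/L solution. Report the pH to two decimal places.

pH = 3.03

ClC6H4COOH ⇌ ClC6H4COO- + H+
Ka = [H+]²/(0.0016 − [H+]) = 1.3 × 10^-3
Here C₀/Ka ≈ 1.23, so the small-[H+] approximation fails. Use the quadratic:
[H+] = [−0.0013 + √(0.0013² + 8.32e-06)]/2 = 9.32 × 10^-4 M
pH = −log(9.32 × 10^-4) = 3.03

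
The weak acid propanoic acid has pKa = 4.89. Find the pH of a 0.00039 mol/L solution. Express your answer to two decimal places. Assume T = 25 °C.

pH = 4.19

CH3CH2COOH ⇌ CH3CH2COO- + H+
Ka = 10^(−4.89) = 1.29 × 10^-5
Let x = [H+] at equilibrium. Ka = x²/(0.00039 − x).
Here C₀/Ka ≈ 30.2, so the small-x approximation fails. Use the quadratic:
x = [−1.29e-05 + √(1.29e-05² + 2.01e-08)]/2 = 6.48 × 10^-5 M
pH = −log[H+] = −log(6.48 × 10^-5) = 4.19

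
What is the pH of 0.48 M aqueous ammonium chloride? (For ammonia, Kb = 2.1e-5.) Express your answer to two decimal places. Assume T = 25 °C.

pH = 4.82

NH4+ is the conjugate acid of the weak base NH3.
Ka = Kw/Kb = 1.0×10^-14 / 2.1 × 10^-5 = 4.76 × 10^-10
Ka = [H+]²/(0.48 − [H+]) = 4.76 × 10^-10
Neglecting [H+] in the denominator: [H+] = √(4.76 × 10^-10 × 0.48) = 1.51 × 10^-5 M
Check: 0.0031% ionized — well under 5%, approximation valid.
pH = −log(1.51 × 10^-5) = 4.82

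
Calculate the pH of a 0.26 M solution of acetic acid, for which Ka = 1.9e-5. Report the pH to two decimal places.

CH3COOH ⇌ CH3COO- + H+
From the ICE table, Ka = [H+]²/(0.26 − [H+]) = 1.9 × 10^-5.
Since Ka ≪ C₀, [H+] ≈ √(Ka·C₀) = 2.22 × 10^-3 M.
Check: 0.85% ionized — well under 5%, approximation valid.
pH = −log(2.22 × 10^-3) = 2.65

pH = 2.65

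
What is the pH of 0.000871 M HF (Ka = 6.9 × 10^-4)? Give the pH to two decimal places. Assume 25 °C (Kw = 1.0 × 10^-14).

HF ⇌ F- + H+
From the ICE table, Ka = [H+]²/(0.000871 − [H+]) = 6.9 × 10^-4.
[H+] is not negligible relative to C₀; solve [H+]² + 0.00069·[H+] − 6.01e-07 = 0.
[H+] = [−0.00069 + √(0.00069² + 2.4e-06)]/2 = 5.04 × 10^-4 M
pH = −log(5.04 × 10^-4) = 3.30

pH = 3.30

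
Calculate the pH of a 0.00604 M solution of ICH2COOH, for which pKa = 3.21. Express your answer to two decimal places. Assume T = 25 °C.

ICH2COOH ⇌ ICH2COO- + H+
Ka = 10^(−3.21) = 6.17 × 10^-4
Ka = x²/(0.00604 − x) = 6.17 × 10^-4
The 5% rule fails; solving x² + Ka·x − Ka·C₀ = 0 exactly:
x = [−0.000617 + √(0.000617² + 1.49e-05)]/2 = 1.65 × 10^-3 M
pH = −log(1.65 × 10^-3) = 2.78

pH = 2.78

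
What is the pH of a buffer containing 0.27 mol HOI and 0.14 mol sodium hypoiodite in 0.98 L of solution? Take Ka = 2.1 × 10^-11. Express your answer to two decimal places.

pH = 10.39

pKa = −log(2.1 × 10^-11) = 10.678
Using pH = pKa + log([base]/[acid]) with [base]/[acid] = 0.14/0.27:
pH = 10.678 + (-0.285) = 10.39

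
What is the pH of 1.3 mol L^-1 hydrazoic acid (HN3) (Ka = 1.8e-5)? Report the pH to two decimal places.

HN3 ⇌ N3- + H+
From the ICE table, Ka = [H+]²/(1.3 − [H+]) = 1.8 × 10^-5.
Since Ka ≪ C₀, [H+] ≈ √(Ka·C₀) = 4.84 × 10^-3 M.
Check: 0.37% ionized — well under 5%, approximation valid.
pH = −log(4.84 × 10^-3) = 2.32

pH = 2.32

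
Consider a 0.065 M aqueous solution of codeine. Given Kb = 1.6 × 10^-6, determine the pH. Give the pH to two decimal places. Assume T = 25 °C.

pH = 10.51

C18H21NO3 + H2O ⇌ C18H22NO3+ + OH-
Kb = x²/(0.065 − x) = 1.6 × 10^-6
Assume x ≪ 0.065: x ≈ √(1.6 × 10^-6 × 0.065) = 3.22 × 10^-4 M
(x/C₀ = 0.5% < 5%, so the approximation holds.)
pOH = −log(3.22 × 10^-4) = 3.49; pH = 14.00 − 3.49 = 10.51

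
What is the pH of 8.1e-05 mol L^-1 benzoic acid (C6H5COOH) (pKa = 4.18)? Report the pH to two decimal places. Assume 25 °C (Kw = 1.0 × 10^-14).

pH = 4.33

C6H5COOH ⇌ C6H5COO- + H+
Ka = 10^(−4.18) = 6.61 × 10^-5
Ka = [H+]²/(8.1e-05 − [H+]) = 6.61 × 10^-5
The 5% rule fails; solving [H+]² + Ka·[H+] − Ka·C₀ = 0 exactly:
[H+] = [−6.61e-05 + √(6.61e-05² + 2.14e-08)]/2 = 4.72 × 10^-5 M
pH = −log[H+] = −log(4.72 × 10^-5) = 4.33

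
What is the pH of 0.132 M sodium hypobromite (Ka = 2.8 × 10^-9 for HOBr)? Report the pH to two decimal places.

pH = 10.84

OBr- is the conjugate base of the weak acid HOBr.
Kb = Kw/Ka = 1.0×10^-14 / 2.8 × 10^-9 = 3.57 × 10^-6
Let x = [OH-] at equilibrium. Kb = x²/(0.132 − x).
Since Kb ≪ C₀, x ≈ √(Kb·C₀) = 6.86 × 10^-4 M.
pOH = 3.16, so pH = 14.00 − pOH = 10.84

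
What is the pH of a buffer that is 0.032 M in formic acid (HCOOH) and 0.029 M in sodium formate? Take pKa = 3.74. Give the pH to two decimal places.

pH = 3.70

Using pH = pKa + log([base]/[acid]) with [base]/[acid] = 0.029/0.032:
pH = 3.74 + (-0.043) = 3.70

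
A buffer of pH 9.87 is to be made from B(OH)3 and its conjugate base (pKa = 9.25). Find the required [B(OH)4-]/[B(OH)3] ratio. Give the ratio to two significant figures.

ratio = 4.2

pH = pKa + log(r) ⇒ log(r) = 9.87 − 9.25 = +0.62
r = [B(OH)4-]/[B(OH)3] = 10^(+0.62) = 4.17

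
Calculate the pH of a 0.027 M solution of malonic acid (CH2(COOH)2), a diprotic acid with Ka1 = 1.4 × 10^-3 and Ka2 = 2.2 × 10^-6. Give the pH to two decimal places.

pH = 2.26

Ka1 ≫ Ka2, so treat the first dissociation as the only significant source of H+.
Ka1 = x²/(0.027 − x) = 1.4 × 10^-3
Solving the quadratic: x = (−Ka1 + √(Ka1² + 4·Ka1·C₀))/2 = 5.49 × 10^-3 M
pH = −log(5.49 × 10^-3) = 2.26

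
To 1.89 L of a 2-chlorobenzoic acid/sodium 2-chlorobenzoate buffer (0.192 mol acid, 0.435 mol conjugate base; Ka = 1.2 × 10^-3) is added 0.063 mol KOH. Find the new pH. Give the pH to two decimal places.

pH = 3.51

After neutralization: n(ClC6H4COOH) = 0.129 mol, n(ClC6H4COO-) = 0.498 mol.
pKa = −log(1.2 × 10^-3) = 2.921
pH = pKa + log(n_ClC6H4COO-/n_ClC6H4COOH) = 2.921 + log(0.498/0.129) = 2.921 + (+0.587)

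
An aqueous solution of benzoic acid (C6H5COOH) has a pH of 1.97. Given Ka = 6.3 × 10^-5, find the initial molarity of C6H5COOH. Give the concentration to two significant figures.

C₀ = 1.8 M

[H+] = 10^(-1.97) = 1.07 × 10^-2 M = x
Ka = x²/(C₀ − x) ⇒ C₀ = x + x²/Ka
C₀ = 1.07 × 10^-2 + (1.07 × 10^-2)²/(6.3 × 10^-5) = 1.83 M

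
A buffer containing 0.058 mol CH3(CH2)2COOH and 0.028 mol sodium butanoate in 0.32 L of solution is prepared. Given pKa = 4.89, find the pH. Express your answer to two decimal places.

pH = pKa + log([A⁻]/[HA]) = 4.89 + log(0.028/0.058)
pH = 4.89 + (-0.316) = 4.57

pH = 4.57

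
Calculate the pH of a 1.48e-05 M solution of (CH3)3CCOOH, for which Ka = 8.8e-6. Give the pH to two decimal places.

(CH3)3CCOOH ⇌ (CH3)3CCOO- + H+
Ka = [H+]²/(1.48e-05 − [H+]) = 8.8 × 10^-6
The 5% rule fails; solving [H+]² + Ka·[H+] − Ka·C₀ = 0 exactly:
[H+] = [−8.8e-06 + √(8.8e-06² + 5.21e-10)]/2 = 7.83 × 10^-6 M
pH = −log[H+] = −log(7.83 × 10^-6) = 5.11

pH = 5.11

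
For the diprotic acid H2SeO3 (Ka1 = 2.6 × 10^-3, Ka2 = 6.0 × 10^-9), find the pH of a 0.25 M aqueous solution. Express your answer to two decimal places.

Ka1 ≫ Ka2, so treat the first dissociation as the only significant source of H+.
Ka1 = x²/(0.25 − x) = 2.6 × 10^-3
Solving the quadratic: x = (−Ka1 + √(Ka1² + 4·Ka1·C₀))/2 = 2.42 × 10^-2 M
pH = −log(2.42 × 10^-2) = 1.62

pH = 1.62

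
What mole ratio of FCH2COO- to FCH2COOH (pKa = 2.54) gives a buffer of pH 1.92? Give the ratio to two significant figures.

pH = pKa + log(r) ⇒ log(r) = 1.92 − 2.54 = -0.62
r = [FCH2COO-]/[FCH2COOH] = 10^(-0.62) = 0.24

ratio = 0.24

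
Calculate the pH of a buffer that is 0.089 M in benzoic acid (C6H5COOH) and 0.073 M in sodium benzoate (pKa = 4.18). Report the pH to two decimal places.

pH = 4.09

Henderson–Hasselbalch: pH = pKa + log([C6H5COO-]/[C6H5COOH]) = 4.18 + log(0.073/0.089)
pH = 4.18 + (-0.086) = 4.09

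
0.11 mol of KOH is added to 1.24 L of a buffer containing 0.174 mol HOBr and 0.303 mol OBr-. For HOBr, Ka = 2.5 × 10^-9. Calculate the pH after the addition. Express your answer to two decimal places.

OH- converts HOBr to OBr-: HOBr → 0.064 mol, OBr- → 0.413 mol.
pKa = −log(2.5 × 10^-9) = 8.602
pH = pKa + log(n_OBr-/n_HOBr) = 8.602 + log(0.413/0.064) = 8.602 + (+0.810)

pH = 9.41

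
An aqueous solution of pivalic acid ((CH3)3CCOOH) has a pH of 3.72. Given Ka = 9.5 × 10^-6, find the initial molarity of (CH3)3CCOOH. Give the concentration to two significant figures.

C₀ = 4.0 × 10^-3 M

[H+] = 10^(-3.72) = 1.91 × 10^-4 M = x
Ka = x²/(C₀ − x) ⇒ C₀ = x + x²/Ka
C₀ = 1.91 × 10^-4 + (1.91 × 10^-4)²/(9.5 × 10^-6) = 4.03 × 10^-3 M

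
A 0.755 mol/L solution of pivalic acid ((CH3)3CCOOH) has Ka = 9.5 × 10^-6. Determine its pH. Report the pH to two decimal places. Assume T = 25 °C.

pH = 2.57

(CH3)3CCOOH ⇌ (CH3)3CCOO- + H+
Let x = [H+] at equilibrium. Ka = x²/(0.755 − x).
Assume x ≪ 0.755: x ≈ √(9.5 × 10^-6 × 0.755) = 2.68 × 10^-3 M
(x/C₀ = 0.35% < 5%, so the approximation holds.)
pH = −log[H+] = −log(2.68 × 10^-3) = 2.57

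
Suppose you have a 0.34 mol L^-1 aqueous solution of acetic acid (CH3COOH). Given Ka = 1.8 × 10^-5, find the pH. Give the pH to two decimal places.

pH = 2.61

CH3COOH ⇌ CH3COO- + H+
From the ICE table, Ka = [H+]²/(0.34 − [H+]) = 1.8 × 10^-5.
Neglecting [H+] in the denominator: [H+] = √(1.8 × 10^-5 × 0.34) = 2.47 × 10^-3 M
pH = −log(2.47 × 10^-3) = 2.61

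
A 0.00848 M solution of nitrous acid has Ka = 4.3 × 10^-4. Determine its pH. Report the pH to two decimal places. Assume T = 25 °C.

HNO2 ⇌ NO2- + H+
Ka = [H+]²/(0.00848 − [H+]) = 4.3 × 10^-4
The 5% rule fails; solving [H+]² + Ka·[H+] − Ka·C₀ = 0 exactly:
[H+] = [−0.00043 + √(0.00043² + 1.46e-05)]/2 = 1.71 × 10^-3 M
pH = −log[H+] = −log(1.71 × 10^-3) = 2.77

pH = 2.77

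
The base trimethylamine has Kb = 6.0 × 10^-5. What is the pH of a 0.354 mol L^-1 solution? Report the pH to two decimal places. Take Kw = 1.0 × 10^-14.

(CH3)3N + H2O ⇌ (CH3)3NH+ + OH-
Let x = [OH-] at equilibrium. Kb = x²/(0.354 − x).
Assume x ≪ 0.354: x ≈ √(6.0 × 10^-5 × 0.354) = 4.61 × 10^-3 M
(x/C₀ = 1.3% < 5%, so the approximation holds.)
pOH = −log(4.61 × 10^-3) = 2.34; pH = 14.00 − 2.34 = 11.66

pH = 11.66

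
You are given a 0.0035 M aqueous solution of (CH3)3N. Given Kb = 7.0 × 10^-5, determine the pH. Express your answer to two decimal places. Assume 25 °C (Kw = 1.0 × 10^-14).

(CH3)3N + H2O ⇌ (CH3)3NH+ + OH-
From the ICE table, Kb = [OH-]²/(0.0035 − [OH-]) = 7.0 × 10^-5.
The 5% rule fails; solving [OH-]² + Kb·[OH-] − Kb·C₀ = 0 exactly:
[OH-] = (−Kb + √(Kb² + 4·Kb·C₀))/2 = 4.61 × 10^-4 M
pOH = −log(4.61 × 10^-4) = 3.34; pH = 14.00 − 3.34 = 10.66

pH = 10.66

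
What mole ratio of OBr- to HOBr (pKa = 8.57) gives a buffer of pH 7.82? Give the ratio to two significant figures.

pH = pKa + log(r) ⇒ log(r) = 7.82 − 8.57 = -0.75
r = [OBr-]/[HOBr] = 10^(-0.75) = 0.178

ratio = 0.18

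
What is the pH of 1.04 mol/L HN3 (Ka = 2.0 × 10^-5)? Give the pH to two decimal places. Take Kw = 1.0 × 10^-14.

HN3 ⇌ N3- + H+
From the ICE table, Ka = [H+]²/(1.04 − [H+]) = 2.0 × 10^-5.
Neglecting [H+] in the denominator: [H+] = √(2.0 × 10^-5 × 1.04) = 4.56 × 10^-3 M
Check: 0.44% ionized — well under 5%, approximation valid.
pH = −log(4.56 × 10^-3) = 2.34

pH = 2.34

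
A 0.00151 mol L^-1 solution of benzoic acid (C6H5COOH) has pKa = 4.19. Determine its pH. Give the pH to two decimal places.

pH = 3.55

C6H5COOH ⇌ C6H5COO- + H+
Ka = 10^(−4.19) = 6.46 × 10^-5
From the ICE table, Ka = x²/(0.00151 − x) = 6.46 × 10^-5.
x is not negligible relative to C₀; solve x² + 6.46e-05·x − 9.75e-08 = 0.
x = [−6.46e-05 + √(6.46e-05² + 3.9e-07)]/2 = 2.82 × 10^-4 M
pH = −log[H+] = −log(2.82 × 10^-4) = 3.55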